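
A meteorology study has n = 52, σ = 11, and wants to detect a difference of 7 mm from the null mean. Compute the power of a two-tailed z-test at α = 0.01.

SE = σ/√n = 11/√52 = 1.525. Non-centrality λ = d/SE = 7/1.525 = 4.589. Power ≈ Φ(λ - z_{α/2}) = Φ(4.589 - 2.576) = Φ(2.013) = 0.978.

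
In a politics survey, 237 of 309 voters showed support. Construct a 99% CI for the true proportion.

p̂ = 0.767. CI = p̂ ± z*√(p̂(1-p̂)/n) = (0.705, 0.829)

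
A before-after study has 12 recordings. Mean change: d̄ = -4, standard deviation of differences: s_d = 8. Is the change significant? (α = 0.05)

t = d̄/(s_d/√n) = -4/(8/√12) = -1.732. df = 11, critical t = ±2.201. Fail to reject H₀.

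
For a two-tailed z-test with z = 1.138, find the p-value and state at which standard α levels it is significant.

p = 2·P(Z > |1.138|) = 2·(1 - Φ(1.138)) ≈ 0.2551. Not significant at any standard level.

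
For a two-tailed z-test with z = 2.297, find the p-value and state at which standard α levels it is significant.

p = 2·P(Z > |2.297|) = 2·(1 - Φ(2.297)) ≈ 0.0216. Significant at α = 0.1; Significant at α = 0.05.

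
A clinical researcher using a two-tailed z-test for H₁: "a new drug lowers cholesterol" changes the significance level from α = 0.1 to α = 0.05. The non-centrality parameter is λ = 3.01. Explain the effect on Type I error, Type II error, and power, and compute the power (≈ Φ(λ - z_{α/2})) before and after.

Decreasing α from 0.1 to 0.05:
• Type I error rate decreases (α is the Type I rate by definition).
• Critical value moves from z_{α/2} = 1.645 to 1.96, so power = Φ(λ - z_{α/2}) goes from Φ(3.01 - 1.645) = 0.914 to Φ(3.01 - 1.96) = 0.853.
• Type II error rate β = 1 - power therefore increases (0.086 → 0.147).
Appropriate when false positives are costly — here, approving an ineffective drug — patients take a useless medication and may skip effective alternatives.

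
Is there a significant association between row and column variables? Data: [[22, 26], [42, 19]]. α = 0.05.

χ² = 5.872. df = 1, critical = 3.841. Reject H₀. Variables are dependent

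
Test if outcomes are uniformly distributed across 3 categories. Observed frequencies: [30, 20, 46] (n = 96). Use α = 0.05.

Expected = 32 each. χ² = Σ(O-E)²/E = 10.75. df = 2, critical value = 5.991. Reject H₀.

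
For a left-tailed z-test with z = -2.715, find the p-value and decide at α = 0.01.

p = P(Z < -2.715) = Φ(-2.715) ≈ 0.0033. Since p < 0.01, reject H₀ (significant) at α = 0.01.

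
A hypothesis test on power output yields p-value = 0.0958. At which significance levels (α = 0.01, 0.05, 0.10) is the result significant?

p = 0.0958. Significant at: α = 0.1.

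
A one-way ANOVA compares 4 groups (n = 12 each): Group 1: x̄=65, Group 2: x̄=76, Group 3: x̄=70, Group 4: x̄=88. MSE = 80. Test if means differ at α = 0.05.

Grand mean = 74.75. SS_between = 3537.0, MS_between = 1179.0. F = 14.738, F_crit ≈ 2.816. Reject H₀.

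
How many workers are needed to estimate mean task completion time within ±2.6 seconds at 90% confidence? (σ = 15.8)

n = (z*σ/E)² = (1.645×15.8/2.6)² = 99.9 → n = 100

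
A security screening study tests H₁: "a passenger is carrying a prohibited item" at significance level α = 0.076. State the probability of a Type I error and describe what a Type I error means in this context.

P(Type I error) = α = 0.076. A Type I error is rejecting H₀ when H₀ is actually true (false positive) — here, concluding that a passenger is carrying a prohibited item when in fact this is not the case. Consequence: detaining an innocent passenger — delay and inconvenience.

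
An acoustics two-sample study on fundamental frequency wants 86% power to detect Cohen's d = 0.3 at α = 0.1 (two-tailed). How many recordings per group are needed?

z_{α/2} = 1.645, z_β = Φ⁻¹(0.86) = 1.08. For small effect (d = 0.3): n per group = 2(z_{α/2} + z_β)²/d² = 2(1.645 + 1.08)²/0.3² = 165.01 → 166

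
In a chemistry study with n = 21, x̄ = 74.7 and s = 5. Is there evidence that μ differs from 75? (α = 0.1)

t = (x̄ - μ₀)/(s/√n) = (74.7 - 75)/(5/√21) = -0.275. df = 20, critical t = ±1.725. Fail to reject H₀.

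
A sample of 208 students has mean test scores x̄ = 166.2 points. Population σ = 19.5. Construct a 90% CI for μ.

CI = x̄ ± z*(σ/√n) = 166.2 ± 1.645(19.5/√208) = 166.2 ± 2.22 = (163.98, 168.42)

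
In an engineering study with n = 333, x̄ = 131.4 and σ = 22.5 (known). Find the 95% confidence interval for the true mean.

CI = x̄ ± z*(σ/√n) = 131.4 ± 1.96(22.5/√333) = 131.4 ± 2.42 = (128.98, 133.82)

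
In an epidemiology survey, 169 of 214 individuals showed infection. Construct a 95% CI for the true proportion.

p̂ = 0.79. CI = p̂ ± z*√(p̂(1-p̂)/n) = (0.735, 0.844)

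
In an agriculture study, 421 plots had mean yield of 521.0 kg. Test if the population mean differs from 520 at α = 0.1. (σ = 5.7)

z = (x̄ - μ₀)/(σ/√n) = (521.0 - 520)/(5.7/√421) = 3.6. Critical value: ±1.645. Since |3.6| > 1.645, Reject H₀.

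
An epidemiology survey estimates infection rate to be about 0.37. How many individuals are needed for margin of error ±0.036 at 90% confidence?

n = z²p(1-p)/E² = 1.645²×0.37×0.63/0.036² = 486.7 → n = 487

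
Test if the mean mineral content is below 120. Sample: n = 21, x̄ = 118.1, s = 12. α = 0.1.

t = (118.1 - 120)/(12/√21) = -0.726, df = 20. Critical t = -1.325. Fail to reject H₀.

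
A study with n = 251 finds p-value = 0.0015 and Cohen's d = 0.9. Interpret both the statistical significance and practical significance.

Statistically significant (p = 0.0015 < 0.05). Cohen's d = 0.9 indicates a large effect size. Both statistical and practical significance should be considered.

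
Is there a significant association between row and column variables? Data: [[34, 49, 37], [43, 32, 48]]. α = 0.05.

χ² = 6.007. df = 2, critical = 5.991. Reject H₀. Variables are dependent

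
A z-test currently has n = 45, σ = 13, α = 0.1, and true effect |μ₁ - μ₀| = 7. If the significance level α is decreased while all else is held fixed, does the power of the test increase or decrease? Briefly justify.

Power decreases: a smaller α raises the critical value, so less of the H₁ sampling distribution falls in the rejection region.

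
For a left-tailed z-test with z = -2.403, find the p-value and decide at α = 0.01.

p = P(Z < -2.403) = Φ(-2.403) ≈ 0.0081. Since p < 0.01, reject H₀ (significant) at α = 0.01.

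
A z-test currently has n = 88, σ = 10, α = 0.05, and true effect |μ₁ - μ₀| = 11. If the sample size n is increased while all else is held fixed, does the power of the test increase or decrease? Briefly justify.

Power increases: a larger n shrinks the standard error σ/√n, moving the sampling distribution under H₁ further from the critical value.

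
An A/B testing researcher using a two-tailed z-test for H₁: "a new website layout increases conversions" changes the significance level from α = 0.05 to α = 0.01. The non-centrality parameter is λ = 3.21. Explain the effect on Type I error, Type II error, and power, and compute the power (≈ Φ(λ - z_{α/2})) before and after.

Decreasing α from 0.05 to 0.01:
• Type I error rate decreases (α is the Type I rate by definition).
• Critical value moves from z_{α/2} = 1.96 to 2.576, so power = Φ(λ - z_{α/2}) goes from Φ(3.21 - 1.96) = 0.894 to Φ(3.21 - 2.576) = 0.737.
• Type II error rate β = 1 - power therefore increases (0.106 → 0.263).
Appropriate when false positives are costly — here, rolling out a layout that doesn't actually help — wasted engineering effort.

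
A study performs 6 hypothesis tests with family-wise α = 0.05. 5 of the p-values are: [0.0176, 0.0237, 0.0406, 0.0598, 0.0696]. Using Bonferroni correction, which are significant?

Bonferroni α = 0.05/6 = 0.00833. None of the given p-values are significant.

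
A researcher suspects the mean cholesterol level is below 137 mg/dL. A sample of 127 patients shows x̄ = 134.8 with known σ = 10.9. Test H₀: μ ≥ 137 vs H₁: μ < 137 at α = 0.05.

z = -2.275. Critical value: -1.645. Reject H₀.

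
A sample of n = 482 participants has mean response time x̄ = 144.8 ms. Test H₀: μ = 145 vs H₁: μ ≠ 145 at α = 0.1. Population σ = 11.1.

z = (x̄ - μ₀)/(σ/√n) = (144.8 - 145)/(11.1/√482) = -0.396. Critical value: ±1.645. Since |-0.396| ≤ 1.645, Fail to reject H₀.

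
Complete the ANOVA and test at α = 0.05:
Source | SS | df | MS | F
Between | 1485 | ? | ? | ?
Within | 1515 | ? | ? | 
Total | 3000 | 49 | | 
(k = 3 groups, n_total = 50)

df_between = 2, df_within = 47. MS_between = 742.5, MS_within = 32.23. F = 23.035, F_crit ≈ 3.195. Reject H₀.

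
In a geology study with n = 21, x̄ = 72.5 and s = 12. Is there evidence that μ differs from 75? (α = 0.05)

t = (x̄ - μ₀)/(s/√n) = (72.5 - 75)/(12/√21) = -0.955. df = 20, critical t = ±2.086. Fail to reject H₀.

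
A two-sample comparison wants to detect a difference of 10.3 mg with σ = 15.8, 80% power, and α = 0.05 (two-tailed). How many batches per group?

n per group = 2(z_α/2 + z_β)²σ²/d² = 2×(1.96 + 0.84)²×15.8²/10.3² = 36.9 → n = 37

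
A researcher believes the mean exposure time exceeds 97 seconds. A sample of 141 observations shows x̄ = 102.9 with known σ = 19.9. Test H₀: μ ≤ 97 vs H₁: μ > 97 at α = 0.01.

z = 3.521. Critical value: 2.33. Reject H₀.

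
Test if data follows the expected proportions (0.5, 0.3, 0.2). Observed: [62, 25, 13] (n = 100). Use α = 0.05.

Expected: [50.0, 30.0, 20.0]. χ² = 6.163. df = 2, critical = 5.991. Reject H₀.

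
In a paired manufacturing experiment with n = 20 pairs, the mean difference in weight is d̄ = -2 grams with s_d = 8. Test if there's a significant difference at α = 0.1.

t = d̄/(s_d/√n) = -2/(8/√20) = -1.118. df = 19, critical t = ±1.729. Fail to reject H₀.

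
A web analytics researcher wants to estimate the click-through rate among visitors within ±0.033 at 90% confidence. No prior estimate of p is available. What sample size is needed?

Conservative approach: use p = 0.5 (maximizes p(1-p) = 0.25). n = z²(0.25)/E² = 1.645²×0.25/0.033² = 621.2 → n = 622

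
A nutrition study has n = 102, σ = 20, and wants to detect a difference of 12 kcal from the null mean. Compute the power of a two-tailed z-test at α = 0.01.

SE = σ/√n = 20/√102 = 1.98. Non-centrality λ = d/SE = 12/1.98 = 6.06. Power ≈ Φ(λ - z_{α/2}) = Φ(6.06 - 2.576) = Φ(3.484) = 1.0.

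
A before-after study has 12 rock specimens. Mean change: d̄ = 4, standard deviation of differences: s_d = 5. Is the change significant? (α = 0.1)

t = d̄/(s_d/√n) = 4/(5/√12) = 2.771. df = 11, critical t = ±1.796. Reject H₀.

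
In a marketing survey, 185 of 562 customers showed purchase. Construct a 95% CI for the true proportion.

p̂ = 0.329. CI = p̂ ± z*√(p̂(1-p̂)/n) = (0.29, 0.368)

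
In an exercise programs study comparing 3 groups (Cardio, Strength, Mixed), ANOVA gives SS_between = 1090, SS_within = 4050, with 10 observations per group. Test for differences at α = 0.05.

df_between = 2, df_within = 27. F = MS_between/MS_within = 545.0/150.0 = 3.633. F_crit ≈ 3.354. Reject H₀. At least one mean differs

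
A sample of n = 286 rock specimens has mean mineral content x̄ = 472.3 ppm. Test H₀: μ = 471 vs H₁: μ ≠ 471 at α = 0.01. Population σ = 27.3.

z = (x̄ - μ₀)/(σ/√n) = (472.3 - 471)/(27.3/√286) = 0.805. Critical value: ±2.576. Since |0.805| ≤ 2.576, Fail to reject H₀.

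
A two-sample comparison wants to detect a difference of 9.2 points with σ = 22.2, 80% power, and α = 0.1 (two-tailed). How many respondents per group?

n per group = 2(z_α/2 + z_β)²σ²/d² = 2×(1.645 + 0.84)²×22.2²/9.2² = 71.9 → n = 72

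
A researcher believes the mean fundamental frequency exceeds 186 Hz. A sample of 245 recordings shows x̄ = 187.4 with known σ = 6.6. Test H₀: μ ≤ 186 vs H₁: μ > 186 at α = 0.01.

z = 3.32. Critical value: 2.33. Reject H₀.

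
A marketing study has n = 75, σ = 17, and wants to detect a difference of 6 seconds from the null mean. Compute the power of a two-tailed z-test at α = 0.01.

SE = σ/√n = 17/√75 = 1.963. Non-centrality λ = d/SE = 6/1.963 = 3.057. Power ≈ Φ(λ - z_{α/2}) = Φ(3.057 - 2.576) = Φ(0.481) = 0.685.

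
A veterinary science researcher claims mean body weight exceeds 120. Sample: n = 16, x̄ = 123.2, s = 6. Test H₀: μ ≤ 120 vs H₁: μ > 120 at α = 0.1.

t = (123.2 - 120)/(6/√16) = 2.133, df = 15. Critical t = 1.341. Reject H₀.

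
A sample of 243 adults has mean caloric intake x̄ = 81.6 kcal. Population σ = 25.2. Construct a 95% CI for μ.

CI = x̄ ± z*(σ/√n) = 81.6 ± 1.96(25.2/√243) = 81.6 ± 3.17 = (78.43, 84.77)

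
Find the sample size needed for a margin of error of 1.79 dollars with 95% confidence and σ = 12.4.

n = (z*σ/E)² = (1.96×12.4/1.79)² = 184.4 → n = 185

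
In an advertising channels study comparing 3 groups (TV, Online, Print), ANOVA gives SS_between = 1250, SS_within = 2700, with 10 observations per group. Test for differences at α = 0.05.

df_between = 2, df_within = 27. F = MS_between/MS_within = 625.0/100.0 = 6.25. F_crit ≈ 3.354. Reject H₀. At least one mean differs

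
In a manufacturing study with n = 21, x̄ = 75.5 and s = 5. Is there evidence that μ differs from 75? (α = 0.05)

t = (x̄ - μ₀)/(s/√n) = (75.5 - 75)/(5/√21) = 0.458. df = 20, critical t = ±2.086. Fail to reject H₀.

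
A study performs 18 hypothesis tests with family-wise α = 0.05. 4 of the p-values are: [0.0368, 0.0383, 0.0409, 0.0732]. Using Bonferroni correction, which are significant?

Bonferroni α = 0.05/18 = 0.00278. None of the given p-values are significant.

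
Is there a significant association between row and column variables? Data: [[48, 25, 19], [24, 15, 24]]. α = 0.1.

χ² = 5.861. df = 2, critical = 4.605. Reject H₀. Variables are dependent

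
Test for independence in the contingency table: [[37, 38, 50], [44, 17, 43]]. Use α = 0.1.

χ² = 7.286. df = 2, critical = 4.605. Reject H₀. Variables are dependent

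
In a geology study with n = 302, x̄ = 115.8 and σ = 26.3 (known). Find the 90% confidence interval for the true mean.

CI = x̄ ± z*(σ/√n) = 115.8 ± 1.645(26.3/√302) = 115.8 ± 2.49 = (113.31, 118.29)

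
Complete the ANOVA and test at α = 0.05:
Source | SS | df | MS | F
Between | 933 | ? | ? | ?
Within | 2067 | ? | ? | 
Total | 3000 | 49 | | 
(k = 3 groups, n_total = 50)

df_between = 2, df_within = 47. MS_between = 466.5, MS_within = 43.98. F = 10.607, F_crit ≈ 3.195. Reject H₀.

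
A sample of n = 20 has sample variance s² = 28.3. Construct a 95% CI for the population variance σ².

df = 19. χ²_{0.025} = 32.852, χ²_{0.975} = 8.907. CI for σ² = ((n-1)s²/χ²_{α/2}, (n-1)s²/χ²_{1-α/2}) = (19·28.3/32.852, 19·28.3/8.907) = (16.37, 60.37)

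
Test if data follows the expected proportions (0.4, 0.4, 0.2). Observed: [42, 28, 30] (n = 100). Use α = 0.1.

Expected: [40.0, 40.0, 20.0]. χ² = 8.7. df = 2, critical = 4.605. Reject H₀.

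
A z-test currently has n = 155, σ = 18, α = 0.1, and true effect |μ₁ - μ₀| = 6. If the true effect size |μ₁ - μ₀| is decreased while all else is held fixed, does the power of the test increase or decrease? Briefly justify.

Power decreases: a smaller true effect decreases the non-centrality λ = |μ₁ - μ₀|/(σ/√n).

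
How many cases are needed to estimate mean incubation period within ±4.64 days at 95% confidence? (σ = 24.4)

n = (z*σ/E)² = (1.96×24.4/4.64)² = 106.2 → n = 107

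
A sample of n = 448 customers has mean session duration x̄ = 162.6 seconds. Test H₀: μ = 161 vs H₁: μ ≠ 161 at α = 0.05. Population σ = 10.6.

z = (x̄ - μ₀)/(σ/√n) = (162.6 - 161)/(10.6/√448) = 3.195. Critical value: ±1.96. Since |3.195| > 1.96, Reject H₀.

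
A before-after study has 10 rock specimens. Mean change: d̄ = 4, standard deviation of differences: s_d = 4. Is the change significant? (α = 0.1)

t = d̄/(s_d/√n) = 4/(4/√10) = 3.162. df = 9, critical t = ±1.833. Reject H₀.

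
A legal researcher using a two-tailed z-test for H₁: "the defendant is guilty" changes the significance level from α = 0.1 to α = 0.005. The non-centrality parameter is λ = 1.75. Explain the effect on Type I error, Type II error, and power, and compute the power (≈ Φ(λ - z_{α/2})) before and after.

Decreasing α from 0.1 to 0.005:
• Type I error rate decreases (α is the Type I rate by definition).
• Critical value moves from z_{α/2} = 1.645 to 2.807, so power = Φ(λ - z_{α/2}) goes from Φ(1.75 - 1.645) = 0.542 to Φ(1.75 - 2.807) = 0.145.
• Type II error rate β = 1 - power therefore increases (0.458 → 0.855).
Appropriate when false positives are costly — here, convicting an innocent person.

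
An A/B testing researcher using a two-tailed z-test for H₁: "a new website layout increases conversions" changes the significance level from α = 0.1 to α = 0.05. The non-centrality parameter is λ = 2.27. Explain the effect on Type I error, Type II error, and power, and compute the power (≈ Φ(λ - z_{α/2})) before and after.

Decreasing α from 0.1 to 0.05:
• Type I error rate decreases (α is the Type I rate by definition).
• Critical value moves from z_{α/2} = 1.645 to 1.96, so power = Φ(λ - z_{α/2}) goes from Φ(2.27 - 1.645) = 0.734 to Φ(2.27 - 1.96) = 0.622.
• Type II error rate β = 1 - power therefore increases (0.266 → 0.378).
Appropriate when false positives are costly — here, rolling out a layout that doesn't actually help — wasted engineering effort.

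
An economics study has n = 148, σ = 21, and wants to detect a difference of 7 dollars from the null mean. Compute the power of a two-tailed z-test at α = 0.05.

SE = σ/√n = 21/√148 = 1.726. Non-centrality λ = d/SE = 7/1.726 = 4.055. Power ≈ Φ(λ - z_{α/2}) = Φ(4.055 - 1.96) = Φ(2.095) = 0.982.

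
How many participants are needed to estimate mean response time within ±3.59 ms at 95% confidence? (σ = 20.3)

n = (z*σ/E)² = (1.96×20.3/3.59)² = 122.8 → n = 123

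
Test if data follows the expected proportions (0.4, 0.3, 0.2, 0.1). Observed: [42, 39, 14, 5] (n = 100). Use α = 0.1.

Expected: [40.0, 30.0, 20.0, 10.0]. χ² = 7.1. df = 3, critical = 6.251. Reject H₀.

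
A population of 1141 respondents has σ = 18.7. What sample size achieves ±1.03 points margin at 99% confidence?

Without FPC: n₀ = (2.576×18.7/1.03)² = 2187.26. With FPC: n = n₀N/(n₀+N-1) = 750.1 → n = 751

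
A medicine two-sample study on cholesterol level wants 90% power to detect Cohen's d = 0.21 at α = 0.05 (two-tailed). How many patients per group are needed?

z_{α/2} = 1.96, z_β = Φ⁻¹(0.9) = 1.282. For small effect (d = 0.21): n per group = 2(z_{α/2} + z_β)²/d² = 2(1.96 + 1.282)²/0.21² = 476.7 → 477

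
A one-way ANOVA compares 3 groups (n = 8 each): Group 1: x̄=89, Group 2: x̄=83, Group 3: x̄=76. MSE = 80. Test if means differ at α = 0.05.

Grand mean = 82.67. SS_between = 677.33, MS_between = 338.67. F = 4.233, F_crit ≈ 3.467. Reject H₀.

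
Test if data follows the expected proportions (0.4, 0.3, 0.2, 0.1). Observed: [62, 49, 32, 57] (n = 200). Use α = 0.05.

Expected: [80.0, 60.0, 40.0, 20.0]. χ² = 76.117. df = 3, critical = 7.815. Reject H₀.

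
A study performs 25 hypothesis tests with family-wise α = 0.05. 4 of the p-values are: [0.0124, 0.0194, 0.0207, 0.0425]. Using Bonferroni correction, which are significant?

Bonferroni α = 0.05/25 = 0.002. None of the given p-values are significant.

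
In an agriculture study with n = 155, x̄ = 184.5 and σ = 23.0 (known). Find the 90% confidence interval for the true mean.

CI = x̄ ± z*(σ/√n) = 184.5 ± 1.645(23.0/√155) = 184.5 ± 3.04 = (181.46, 187.54)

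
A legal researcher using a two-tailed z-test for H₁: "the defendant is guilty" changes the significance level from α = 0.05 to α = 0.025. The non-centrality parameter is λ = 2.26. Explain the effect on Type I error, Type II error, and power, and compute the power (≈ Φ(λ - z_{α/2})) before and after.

Decreasing α from 0.05 to 0.025:
• Type I error rate decreases (α is the Type I rate by definition).
• Critical value moves from z_{α/2} = 1.96 to 2.241, so power = Φ(λ - z_{α/2}) goes from Φ(2.26 - 1.96) = 0.618 to Φ(2.26 - 2.241) = 0.508.
• Type II error rate β = 1 - power therefore increases (0.382 → 0.492).
Appropriate when false positives are costly — here, convicting an innocent person.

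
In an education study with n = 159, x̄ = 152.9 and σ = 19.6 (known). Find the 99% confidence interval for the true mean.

CI = x̄ ± z*(σ/√n) = 152.9 ± 2.576(19.6/√159) = 152.9 ± 4.0 = (148.9, 156.9)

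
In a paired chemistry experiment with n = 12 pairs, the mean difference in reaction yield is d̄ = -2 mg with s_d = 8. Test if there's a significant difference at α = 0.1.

t = d̄/(s_d/√n) = -2/(8/√12) = -0.866. df = 11, critical t = ±1.796. Fail to reject H₀.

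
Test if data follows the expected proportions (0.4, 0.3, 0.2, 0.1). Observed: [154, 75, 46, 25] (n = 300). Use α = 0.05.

Expected: [120.0, 90.0, 60.0, 30.0]. χ² = 16.233. df = 3, critical = 7.815. Reject H₀.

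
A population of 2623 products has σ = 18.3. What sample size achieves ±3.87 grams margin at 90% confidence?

Without FPC: n₀ = (1.645×18.3/3.87)² = 60.508. With FPC: n = n₀N/(n₀+N-1) = 59.2 → n = 60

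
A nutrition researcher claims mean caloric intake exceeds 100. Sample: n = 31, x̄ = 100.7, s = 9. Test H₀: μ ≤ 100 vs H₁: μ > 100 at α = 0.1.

t = (100.7 - 100)/(9/√31) = 0.433, df = 30. Critical t = 1.31. Fail to reject H₀.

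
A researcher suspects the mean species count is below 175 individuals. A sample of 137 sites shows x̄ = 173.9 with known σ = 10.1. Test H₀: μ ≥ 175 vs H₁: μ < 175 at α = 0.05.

z = -1.275. Critical value: -1.645. Fail to reject H₀.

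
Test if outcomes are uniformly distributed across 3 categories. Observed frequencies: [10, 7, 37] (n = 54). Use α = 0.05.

Expected = 18 each. χ² = Σ(O-E)²/E = 30.333. df = 2, critical value = 5.991. Reject H₀.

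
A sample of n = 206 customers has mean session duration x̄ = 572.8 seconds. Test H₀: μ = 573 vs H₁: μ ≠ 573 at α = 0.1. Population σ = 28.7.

z = (x̄ - μ₀)/(σ/√n) = (572.8 - 573)/(28.7/√206) = -0.1. Critical value: ±1.645. Since |-0.1| ≤ 1.645, Fail to reject H₀.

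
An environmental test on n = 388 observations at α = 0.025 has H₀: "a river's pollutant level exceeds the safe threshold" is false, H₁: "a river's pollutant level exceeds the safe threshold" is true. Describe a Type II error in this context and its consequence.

Type II error: failing to reject H₀ when it is false — concluding that a river's pollutant level exceeds the safe threshold is not supported when in fact it is. Consequence: allowing unsafe pollution to continue.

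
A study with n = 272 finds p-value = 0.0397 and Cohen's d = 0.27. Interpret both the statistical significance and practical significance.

Statistically significant (p = 0.0397 < 0.05). Cohen's d = 0.27 indicates a small effect size. Both statistical and practical significance should be considered.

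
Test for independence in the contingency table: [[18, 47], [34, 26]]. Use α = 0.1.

χ² = 10.781. df = 1, critical = 2.706. Reject H₀. Variables are dependent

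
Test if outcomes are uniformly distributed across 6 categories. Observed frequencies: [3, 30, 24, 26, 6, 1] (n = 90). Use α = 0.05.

Expected = 15 each. χ² = Σ(O-E)²/E = 56.533. df = 5, critical value = 11.07. Reject H₀.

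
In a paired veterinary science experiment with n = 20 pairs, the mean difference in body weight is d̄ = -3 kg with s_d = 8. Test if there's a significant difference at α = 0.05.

t = d̄/(s_d/√n) = -3/(8/√20) = -1.677. df = 19, critical t = ±2.093. Fail to reject H₀.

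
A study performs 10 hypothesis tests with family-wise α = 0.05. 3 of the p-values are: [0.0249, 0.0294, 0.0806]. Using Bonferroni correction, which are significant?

Bonferroni α = 0.05/10 = 0.005. None of the given p-values are significant.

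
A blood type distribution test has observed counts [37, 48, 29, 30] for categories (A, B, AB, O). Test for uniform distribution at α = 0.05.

Expected = 36 each. χ² = Σ(O-E)²/E = 6.389. df = 3, critical value = 7.815. Fail to reject H₀.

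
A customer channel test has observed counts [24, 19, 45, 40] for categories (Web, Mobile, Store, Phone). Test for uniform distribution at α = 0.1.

Expected = 32 each. χ² = Σ(O-E)²/E = 14.562. df = 3, critical value = 6.251. Reject H₀.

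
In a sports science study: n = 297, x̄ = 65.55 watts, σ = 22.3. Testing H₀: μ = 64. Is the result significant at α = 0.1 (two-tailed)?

z = (65.55 - 64)/(22.3/√297) = 1.198. Since |z| ≤ 1.645, not significant at α = 0.1.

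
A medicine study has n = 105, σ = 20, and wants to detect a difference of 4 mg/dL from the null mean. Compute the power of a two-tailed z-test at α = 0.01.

SE = σ/√n = 20/√105 = 1.952. Non-centrality λ = d/SE = 4/1.952 = 2.049. Power ≈ Φ(λ - z_{α/2}) = Φ(2.049 - 2.576) = Φ(-0.527) = 0.299.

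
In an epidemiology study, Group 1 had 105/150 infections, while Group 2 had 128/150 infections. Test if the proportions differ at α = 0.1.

p̂₁ = 0.7, p̂₂ = 0.853, pooled p̂ = 0.777. z = -3.188. Critical: ±1.645. Reject H₀.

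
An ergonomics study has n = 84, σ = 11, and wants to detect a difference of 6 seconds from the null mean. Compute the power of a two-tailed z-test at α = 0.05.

SE = σ/√n = 11/√84 = 1.2. Non-centrality λ = d/SE = 6/1.2 = 4.999. Power ≈ Φ(λ - z_{α/2}) = Φ(4.999 - 1.96) = Φ(3.039) = 0.999.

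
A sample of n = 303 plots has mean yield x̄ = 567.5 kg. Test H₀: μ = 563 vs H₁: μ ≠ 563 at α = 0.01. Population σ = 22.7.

z = (x̄ - μ₀)/(σ/√n) = (567.5 - 563)/(22.7/√303) = 3.451. Critical value: ±2.576. Since |3.451| > 2.576, Reject H₀.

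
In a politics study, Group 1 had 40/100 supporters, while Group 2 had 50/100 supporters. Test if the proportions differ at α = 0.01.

p̂₁ = 0.4, p̂₂ = 0.5, pooled p̂ = 0.45. z = -1.421. Critical: ±2.576. Fail to reject H₀.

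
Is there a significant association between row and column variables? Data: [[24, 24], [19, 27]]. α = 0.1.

χ² = 0.716. df = 1, critical = 2.706. Fail to reject H₀. No evidence of dependence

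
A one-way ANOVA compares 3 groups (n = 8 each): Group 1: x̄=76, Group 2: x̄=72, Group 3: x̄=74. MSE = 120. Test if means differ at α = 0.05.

Grand mean = 74.0. SS_between = 64.0, MS_between = 32.0. F = 0.267, F_crit ≈ 3.467. Fail to reject H₀.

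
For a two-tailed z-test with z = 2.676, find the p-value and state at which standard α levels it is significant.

p = 2·P(Z > |2.676|) = 2·(1 - Φ(2.676)) ≈ 0.0075. Significant at α = 0.1; Significant at α = 0.05; Significant at α = 0.01.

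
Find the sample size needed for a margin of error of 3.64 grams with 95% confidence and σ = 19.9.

n = (z*σ/E)² = (1.96×19.9/3.64)² = 114.8 → n = 115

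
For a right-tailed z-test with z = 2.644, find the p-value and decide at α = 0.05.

p = P(Z > 2.644) = 1 - Φ(2.644) ≈ 0.0041. Since p < 0.05, reject H₀ (significant) at α = 0.05.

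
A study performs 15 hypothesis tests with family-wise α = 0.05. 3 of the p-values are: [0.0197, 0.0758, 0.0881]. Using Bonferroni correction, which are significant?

Bonferroni α = 0.05/15 = 0.00333. None of the given p-values are significant.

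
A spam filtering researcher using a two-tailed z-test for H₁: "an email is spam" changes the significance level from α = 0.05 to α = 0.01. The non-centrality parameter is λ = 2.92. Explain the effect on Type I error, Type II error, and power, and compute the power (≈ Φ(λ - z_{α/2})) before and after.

Decreasing α from 0.05 to 0.01:
• Type I error rate decreases (α is the Type I rate by definition).
• Critical value moves from z_{α/2} = 1.96 to 2.576, so power = Φ(λ - z_{α/2}) goes from Φ(2.92 - 1.96) = 0.831 to Φ(2.92 - 2.576) = 0.635.
• Type II error rate β = 1 - power therefore increases (0.169 → 0.365).
Appropriate when false positives are costly — here, a legitimate email is sent to the spam folder and the user misses it.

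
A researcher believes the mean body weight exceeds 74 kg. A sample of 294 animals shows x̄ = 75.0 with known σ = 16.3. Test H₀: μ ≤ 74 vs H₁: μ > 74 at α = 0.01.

z = 1.052. Critical value: 2.33. Fail to reject H₀.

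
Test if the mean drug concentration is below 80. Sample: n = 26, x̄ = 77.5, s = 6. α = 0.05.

t = (77.5 - 80)/(6/√26) = -2.125, df = 25. Critical t = -1.708. Reject H₀.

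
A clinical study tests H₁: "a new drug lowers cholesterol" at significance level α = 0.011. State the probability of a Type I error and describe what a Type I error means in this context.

P(Type I error) = α = 0.011. A Type I error is rejecting H₀ when H₀ is actually true (false positive) — here, concluding that a new drug lowers cholesterol when in fact this is not the case. Consequence: approving an ineffective drug — patients take a useless medication and may skip effective alternatives.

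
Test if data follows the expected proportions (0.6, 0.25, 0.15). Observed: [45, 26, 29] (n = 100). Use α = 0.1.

Expected: [60.0, 25.0, 15.0]. χ² = 16.857. df = 2, critical = 4.605. Reject H₀.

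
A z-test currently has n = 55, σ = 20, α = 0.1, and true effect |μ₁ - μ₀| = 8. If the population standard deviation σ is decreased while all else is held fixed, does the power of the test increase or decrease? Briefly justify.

Power increases: a smaller σ shrinks the standard error σ/√n, moving the sampling distribution under H₁ further from the critical value.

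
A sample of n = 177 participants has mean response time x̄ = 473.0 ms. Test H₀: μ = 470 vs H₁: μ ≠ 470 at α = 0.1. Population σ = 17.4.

z = (x̄ - μ₀)/(σ/√n) = (473.0 - 470)/(17.4/√177) = 2.294. Critical value: ±1.645. Since |2.294| > 1.645, Reject H₀.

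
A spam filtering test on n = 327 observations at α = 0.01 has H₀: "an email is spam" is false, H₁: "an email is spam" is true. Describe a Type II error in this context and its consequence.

Type II error: failing to reject H₀ when it is false — concluding that an email is spam is not supported when in fact it is. Consequence: a spam email lands in the inbox.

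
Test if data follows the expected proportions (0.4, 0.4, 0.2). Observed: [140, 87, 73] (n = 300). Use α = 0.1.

Expected: [120.0, 120.0, 60.0]. χ² = 15.225. df = 2, critical = 4.605. Reject H₀.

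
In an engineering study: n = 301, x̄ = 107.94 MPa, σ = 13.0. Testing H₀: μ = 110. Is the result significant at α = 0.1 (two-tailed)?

z = (107.94 - 110)/(13.0/√301) = -2.749. Since |z| > 1.645, significant at α = 0.1.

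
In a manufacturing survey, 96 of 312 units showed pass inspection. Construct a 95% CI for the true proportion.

p̂ = 0.308. CI = p̂ ± z*√(p̂(1-p̂)/n) = (0.256, 0.359)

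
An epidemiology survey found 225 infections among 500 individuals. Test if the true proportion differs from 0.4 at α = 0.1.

p̂ = 0.45, p₀ = 0.4. z = (p̂ - p₀)/√(p₀(1-p₀)/n) = 2.282. Critical: ±1.645. Reject H₀.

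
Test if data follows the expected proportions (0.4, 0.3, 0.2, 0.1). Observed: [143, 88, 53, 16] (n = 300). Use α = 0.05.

Expected: [120.0, 90.0, 60.0, 30.0]. χ² = 11.803. df = 3, critical = 7.815. Reject H₀.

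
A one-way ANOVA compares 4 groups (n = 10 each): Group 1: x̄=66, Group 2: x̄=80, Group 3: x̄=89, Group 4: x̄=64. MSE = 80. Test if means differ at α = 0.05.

Grand mean = 74.75. SS_between = 4227.5, MS_between = 1409.17. F = 17.615, F_crit ≈ 2.866. Reject H₀.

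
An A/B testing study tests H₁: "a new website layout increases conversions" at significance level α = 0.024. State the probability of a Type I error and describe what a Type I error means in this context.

P(Type I error) = α = 0.024. A Type I error is rejecting H₀ when H₀ is actually true (false positive) — here, concluding that a new website layout increases conversions when in fact this is not the case. Consequence: rolling out a layout that doesn't actually help — wasted engineering effort.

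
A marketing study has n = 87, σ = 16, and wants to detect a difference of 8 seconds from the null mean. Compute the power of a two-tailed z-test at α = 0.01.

SE = σ/√n = 16/√87 = 1.715. Non-centrality λ = d/SE = 8/1.715 = 4.664. Power ≈ Φ(λ - z_{α/2}) = Φ(4.664 - 2.576) = Φ(2.088) = 0.982.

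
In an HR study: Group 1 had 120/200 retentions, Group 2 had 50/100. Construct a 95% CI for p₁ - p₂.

p̂₁ = 0.6, p̂₂ = 0.5. Difference = 0.1. CI = (-0.019, 0.219)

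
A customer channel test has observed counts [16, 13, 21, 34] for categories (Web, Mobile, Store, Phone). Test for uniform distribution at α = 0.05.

Expected = 21 each. χ² = Σ(O-E)²/E = 12.286. df = 3, critical value = 7.815. Reject H₀.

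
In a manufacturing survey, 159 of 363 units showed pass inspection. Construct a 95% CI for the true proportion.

p̂ = 0.438. CI = p̂ ± z*√(p̂(1-p̂)/n) = (0.387, 0.489)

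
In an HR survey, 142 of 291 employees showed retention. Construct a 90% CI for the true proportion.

p̂ = 0.488. CI = p̂ ± z*√(p̂(1-p̂)/n) = (0.44, 0.536)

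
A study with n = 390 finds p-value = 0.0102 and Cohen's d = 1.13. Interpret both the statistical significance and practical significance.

Statistically significant (p = 0.0102 < 0.05). Cohen's d = 1.13 indicates a large effect size. Both statistical and practical significance should be considered.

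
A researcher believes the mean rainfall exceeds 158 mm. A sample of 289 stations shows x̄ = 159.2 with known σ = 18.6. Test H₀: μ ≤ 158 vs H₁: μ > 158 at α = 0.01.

z = 1.097. Critical value: 2.33. Fail to reject H₀.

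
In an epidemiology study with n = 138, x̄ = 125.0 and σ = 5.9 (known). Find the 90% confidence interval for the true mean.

CI = x̄ ± z*(σ/√n) = 125.0 ± 1.645(5.9/√138) = 125.0 ± 0.83 = (124.17, 125.83)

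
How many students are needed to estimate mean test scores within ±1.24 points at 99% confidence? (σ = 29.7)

n = (z*σ/E)² = (2.576×29.7/1.24)² = 3806.8 → n = 3807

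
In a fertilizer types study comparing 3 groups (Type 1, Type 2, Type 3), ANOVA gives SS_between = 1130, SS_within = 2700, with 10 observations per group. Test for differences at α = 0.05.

df_between = 2, df_within = 27. F = MS_between/MS_within = 565.0/100.0 = 5.65. F_crit ≈ 3.354. Reject H₀. At least one mean differs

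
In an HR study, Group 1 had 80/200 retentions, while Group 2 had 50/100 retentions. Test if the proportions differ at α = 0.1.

p̂₁ = 0.4, p̂₂ = 0.5, pooled p̂ = 0.433. z = -1.648. Critical: ±1.645. Reject H₀.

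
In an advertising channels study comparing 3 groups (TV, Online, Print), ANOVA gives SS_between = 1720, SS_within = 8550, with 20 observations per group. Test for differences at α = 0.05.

df_between = 2, df_within = 57. F = MS_between/MS_within = 860.0/150.0 = 5.733. F_crit ≈ 3.159. Reject H₀. At least one mean differs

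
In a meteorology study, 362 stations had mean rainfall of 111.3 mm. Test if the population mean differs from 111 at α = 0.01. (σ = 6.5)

z = (x̄ - μ₀)/(σ/√n) = (111.3 - 111)/(6.5/√362) = 0.878. Critical value: ±2.576. Since |0.878| ≤ 2.576, Fail to reject H₀.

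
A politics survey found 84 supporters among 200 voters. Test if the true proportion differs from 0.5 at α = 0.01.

p̂ = 0.42, p₀ = 0.5. z = (p̂ - p₀)/√(p₀(1-p₀)/n) = -2.263. Critical: ±2.576. Fail to reject H₀.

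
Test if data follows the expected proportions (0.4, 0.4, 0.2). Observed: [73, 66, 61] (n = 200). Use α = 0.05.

Expected: [80.0, 80.0, 40.0]. χ² = 14.088. df = 2, critical = 5.991. Reject H₀.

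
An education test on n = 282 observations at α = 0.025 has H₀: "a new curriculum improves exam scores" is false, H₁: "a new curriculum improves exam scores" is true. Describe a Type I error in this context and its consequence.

Type I error: rejecting H₀ when it is true — concluding that a new curriculum improves exam scores when in fact it is not. Consequence: adopting a curriculum that gives no real benefit — disruption for nothing.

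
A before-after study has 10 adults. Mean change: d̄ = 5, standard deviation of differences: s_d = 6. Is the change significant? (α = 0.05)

t = d̄/(s_d/√n) = 5/(6/√10) = 2.635. df = 9, critical t = ±2.262. Reject H₀.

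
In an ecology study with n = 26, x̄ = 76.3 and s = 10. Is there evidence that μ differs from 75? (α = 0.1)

t = (x̄ - μ₀)/(s/√n) = (76.3 - 75)/(10/√26) = 0.663. df = 25, critical t = ±1.708. Fail to reject H₀.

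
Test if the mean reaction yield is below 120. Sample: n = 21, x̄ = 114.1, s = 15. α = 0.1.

t = (114.1 - 120)/(15/√21) = -1.802, df = 20. Critical t = -1.325. Reject H₀.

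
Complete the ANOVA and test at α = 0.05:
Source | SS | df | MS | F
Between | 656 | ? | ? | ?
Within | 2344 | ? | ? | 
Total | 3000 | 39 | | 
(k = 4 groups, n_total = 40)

df_between = 3, df_within = 36. MS_between = 218.67, MS_within = 65.11. F = 3.358, F_crit ≈ 2.866. Reject H₀.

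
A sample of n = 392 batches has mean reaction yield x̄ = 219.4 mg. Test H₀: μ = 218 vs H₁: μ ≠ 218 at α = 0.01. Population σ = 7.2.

z = (x̄ - μ₀)/(σ/√n) = (219.4 - 218)/(7.2/√392) = 3.85. Critical value: ±2.576. Since |3.85| > 2.576, Reject H₀.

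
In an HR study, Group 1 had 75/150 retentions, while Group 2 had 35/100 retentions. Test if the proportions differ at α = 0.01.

p̂₁ = 0.5, p̂₂ = 0.35, pooled p̂ = 0.44. z = 2.341. Critical: ±2.576. Fail to reject H₀.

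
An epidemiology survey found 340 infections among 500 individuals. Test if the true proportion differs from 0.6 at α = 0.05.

p̂ = 0.68, p₀ = 0.6. z = (p̂ - p₀)/√(p₀(1-p₀)/n) = 3.651. Critical: ±1.96. Reject H₀.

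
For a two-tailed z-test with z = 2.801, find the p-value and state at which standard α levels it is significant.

p = 2·P(Z > |2.801|) = 2·(1 - Φ(2.801)) ≈ 0.0051. Significant at α = 0.1; Significant at α = 0.05; Significant at α = 0.01.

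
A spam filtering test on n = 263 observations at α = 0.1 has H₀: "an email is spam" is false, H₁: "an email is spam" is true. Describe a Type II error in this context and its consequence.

Type II error: failing to reject H₀ when it is false — concluding that an email is spam is not supported when in fact it is. Consequence: a spam email lands in the inbox.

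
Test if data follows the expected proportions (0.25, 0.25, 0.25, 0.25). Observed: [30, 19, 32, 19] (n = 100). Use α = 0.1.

Expected: [25.0, 25.0, 25.0, 25.0]. χ² = 5.84. df = 3, critical = 6.251. Fail to reject H₀.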